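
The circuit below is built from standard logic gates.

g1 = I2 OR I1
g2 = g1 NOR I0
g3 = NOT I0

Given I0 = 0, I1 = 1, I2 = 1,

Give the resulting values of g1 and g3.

g1 = 1, g3 = 1

g1 = I2 OR I1 = 1 OR 1 = 1
g3 = NOT I0 = NOT 0 = 1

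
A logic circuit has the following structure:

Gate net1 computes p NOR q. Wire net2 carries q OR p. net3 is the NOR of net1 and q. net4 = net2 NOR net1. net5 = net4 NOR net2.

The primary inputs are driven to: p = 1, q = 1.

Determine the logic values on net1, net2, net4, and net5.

net1 = 0; net2 = 1; net4 = 0; net5 = 0

net1 = p NOR q = 1 NOR 1 = 0
net2 = q OR p = 1 OR 1 = 1
net4 = net2 NOR net1 = 1 NOR 0 = 0
net5 = net4 NOR net2 = 0 NOR 1 = 0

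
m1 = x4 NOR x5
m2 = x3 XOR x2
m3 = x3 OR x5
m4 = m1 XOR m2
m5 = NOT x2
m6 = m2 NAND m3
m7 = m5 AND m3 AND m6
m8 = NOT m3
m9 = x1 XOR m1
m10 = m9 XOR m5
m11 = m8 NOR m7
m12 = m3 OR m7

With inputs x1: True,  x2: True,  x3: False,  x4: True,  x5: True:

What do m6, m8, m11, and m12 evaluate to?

m2 = x3 XOR x2 = False XOR True = True
m3 = x3 OR x5 = False OR True = True
m5 = NOT x2 = NOT True = False
m6 = m2 NAND m3 = True NAND True = False
m7 = m5 AND m3 AND m6 = False AND True AND False = False
m8 = NOT m3 = NOT True = False
m11 = m8 NOR m7 = False NOR False = True
m12 = m3 OR m7 = True OR False = True

m6 = False; m8 = False; m11 = True; m12 = True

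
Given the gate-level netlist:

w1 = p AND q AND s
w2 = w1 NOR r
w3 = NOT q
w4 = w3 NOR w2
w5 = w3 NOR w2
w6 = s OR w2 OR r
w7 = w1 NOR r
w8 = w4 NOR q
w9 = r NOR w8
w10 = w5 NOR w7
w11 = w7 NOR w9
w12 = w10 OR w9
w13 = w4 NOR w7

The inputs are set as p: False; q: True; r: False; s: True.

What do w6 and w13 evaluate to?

w1 = p AND q AND s = False AND True AND True = False
w2 = w1 NOR r = False NOR False = True
w3 = NOT q = NOT True = False
w4 = w3 NOR w2 = False NOR True = False
w6 = s OR w2 OR r = True OR True OR False = True
w7 = w1 NOR r = False NOR False = True
w13 = w4 NOR w7 = False NOR True = False

w6 = True, w13 = False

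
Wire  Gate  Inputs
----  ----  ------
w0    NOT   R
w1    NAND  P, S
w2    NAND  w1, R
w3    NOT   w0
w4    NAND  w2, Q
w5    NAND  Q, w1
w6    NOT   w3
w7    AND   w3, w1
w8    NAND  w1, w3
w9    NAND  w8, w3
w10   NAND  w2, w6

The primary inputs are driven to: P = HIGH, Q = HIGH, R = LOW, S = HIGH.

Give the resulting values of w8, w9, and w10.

w8 = HIGH  w9 = HIGH  w10 = LOW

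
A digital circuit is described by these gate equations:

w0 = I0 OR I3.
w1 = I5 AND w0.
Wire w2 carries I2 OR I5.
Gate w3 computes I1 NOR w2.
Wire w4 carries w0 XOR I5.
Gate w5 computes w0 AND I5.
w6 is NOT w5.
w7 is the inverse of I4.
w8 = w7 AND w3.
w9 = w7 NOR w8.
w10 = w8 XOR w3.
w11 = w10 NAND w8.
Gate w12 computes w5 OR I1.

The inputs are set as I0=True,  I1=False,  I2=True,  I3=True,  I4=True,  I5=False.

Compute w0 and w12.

w0 = I0 OR I3 = True OR True = True
w5 = w0 AND I5 = True AND False = False
w12 = w5 OR I1 = False OR False = False

w0 = True, w12 = False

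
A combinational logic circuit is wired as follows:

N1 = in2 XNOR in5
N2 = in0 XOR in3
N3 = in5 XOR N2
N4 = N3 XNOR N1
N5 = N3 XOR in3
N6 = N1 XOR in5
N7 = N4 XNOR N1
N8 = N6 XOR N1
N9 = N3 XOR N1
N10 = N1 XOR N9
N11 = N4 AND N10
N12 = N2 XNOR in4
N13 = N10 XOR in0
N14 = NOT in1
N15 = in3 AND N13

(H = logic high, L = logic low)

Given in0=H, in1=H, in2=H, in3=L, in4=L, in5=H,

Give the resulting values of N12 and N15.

N12 = L; N15 = L

N1 = in2 XNOR in5 = H XNOR H = H
N2 = in0 XOR in3 = H XOR L = H
N3 = in5 XOR N2 = H XOR H = L
N9 = N3 XOR N1 = L XOR H = H
N10 = N1 XOR N9 = H XOR H = L
N12 = N2 XNOR in4 = H XNOR L = L
N13 = N10 XOR in0 = L XOR H = H
N15 = in3 AND N13 = L AND H = L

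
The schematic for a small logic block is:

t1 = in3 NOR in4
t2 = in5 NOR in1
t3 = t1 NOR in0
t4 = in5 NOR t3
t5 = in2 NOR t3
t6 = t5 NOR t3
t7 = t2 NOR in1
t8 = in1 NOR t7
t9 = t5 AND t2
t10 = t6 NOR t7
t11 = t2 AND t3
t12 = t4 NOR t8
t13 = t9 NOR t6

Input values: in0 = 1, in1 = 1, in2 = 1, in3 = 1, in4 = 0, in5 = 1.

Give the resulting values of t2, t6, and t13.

t2 = 0; t6 = 1; t13 = 0

t1 = in3 NOR in4 = 1 NOR 0 = 0
t2 = in5 NOR in1 = 1 NOR 1 = 0
t3 = t1 NOR in0 = 0 NOR 1 = 0
t5 = in2 NOR t3 = 1 NOR 0 = 0
t6 = t5 NOR t3 = 0 NOR 0 = 1
t9 = t5 AND t2 = 0 AND 0 = 0
t13 = t9 NOR t6 = 0 NOR 1 = 0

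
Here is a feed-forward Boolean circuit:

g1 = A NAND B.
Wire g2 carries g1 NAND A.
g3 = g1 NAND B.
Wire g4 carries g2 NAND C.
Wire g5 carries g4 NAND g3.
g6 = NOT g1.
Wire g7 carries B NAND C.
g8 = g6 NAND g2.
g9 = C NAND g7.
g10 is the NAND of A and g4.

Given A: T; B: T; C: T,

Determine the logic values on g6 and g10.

g1 = A NAND B = T NAND T = F
g2 = g1 NAND A = F NAND T = T
g4 = g2 NAND C = T NAND T = F
g6 = NOT g1 = NOT F = T
g10 = A NAND g4 = T NAND F = T

g6 = T, g10 = T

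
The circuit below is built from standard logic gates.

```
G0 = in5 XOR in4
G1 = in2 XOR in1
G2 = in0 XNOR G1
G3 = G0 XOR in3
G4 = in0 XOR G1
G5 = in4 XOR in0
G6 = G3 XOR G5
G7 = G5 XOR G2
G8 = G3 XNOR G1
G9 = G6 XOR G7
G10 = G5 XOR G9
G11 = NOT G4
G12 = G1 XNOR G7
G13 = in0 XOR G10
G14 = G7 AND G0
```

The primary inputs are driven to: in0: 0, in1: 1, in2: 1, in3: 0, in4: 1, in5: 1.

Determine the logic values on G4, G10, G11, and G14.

G4 = 0  G10 = 0  G11 = 1  G14 = 0

G0 = in5 XOR in4 = 1 XOR 1 = 0
G1 = in2 XOR in1 = 1 XOR 1 = 0
G2 = in0 XNOR G1 = 0 XNOR 0 = 1
G3 = G0 XOR in3 = 0 XOR 0 = 0
G4 = in0 XOR G1 = 0 XOR 0 = 0
G5 = in4 XOR in0 = 1 XOR 0 = 1
G6 = G3 XOR G5 = 0 XOR 1 = 1
G7 = G5 XOR G2 = 1 XOR 1 = 0
G9 = G6 XOR G7 = 1 XOR 0 = 1
G10 = G5 XOR G9 = 1 XOR 1 = 0
G11 = NOT G4 = NOT 0 = 1
G14 = G7 AND G0 = 0 AND 0 = 0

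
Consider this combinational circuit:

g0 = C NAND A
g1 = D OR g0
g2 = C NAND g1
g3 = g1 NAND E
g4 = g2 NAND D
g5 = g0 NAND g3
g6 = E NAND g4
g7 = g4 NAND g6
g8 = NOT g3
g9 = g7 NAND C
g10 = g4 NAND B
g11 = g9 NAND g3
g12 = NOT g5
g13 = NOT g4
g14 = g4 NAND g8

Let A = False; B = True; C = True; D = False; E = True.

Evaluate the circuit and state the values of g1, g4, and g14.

g1 = True, g4 = True, g14 = False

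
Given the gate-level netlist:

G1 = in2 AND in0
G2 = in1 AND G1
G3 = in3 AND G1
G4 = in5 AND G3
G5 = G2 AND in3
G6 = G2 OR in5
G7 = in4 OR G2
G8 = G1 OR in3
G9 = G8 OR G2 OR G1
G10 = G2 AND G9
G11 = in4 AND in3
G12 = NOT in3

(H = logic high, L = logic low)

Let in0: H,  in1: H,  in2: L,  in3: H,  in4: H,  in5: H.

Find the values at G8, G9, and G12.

G1 = in2 AND in0 = L AND H = L
G2 = in1 AND G1 = H AND L = L
G8 = G1 OR in3 = L OR H = H
G9 = G8 OR G2 OR G1 = H OR L OR L = H
G12 = NOT in3 = NOT H = L

G8 = H, G9 = H, G12 = L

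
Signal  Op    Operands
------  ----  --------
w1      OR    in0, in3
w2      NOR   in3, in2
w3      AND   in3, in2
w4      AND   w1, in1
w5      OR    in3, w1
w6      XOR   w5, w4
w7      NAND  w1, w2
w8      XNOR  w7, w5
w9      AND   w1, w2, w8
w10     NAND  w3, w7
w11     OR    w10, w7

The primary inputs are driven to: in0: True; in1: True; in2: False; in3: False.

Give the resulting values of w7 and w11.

w7 = False, w11 = True

w1 = in0 OR in3 = True OR False = True
w2 = in3 NOR in2 = False NOR False = True
w3 = in3 AND in2 = False AND False = False
w7 = w1 NAND w2 = True NAND True = False
w10 = w3 NAND w7 = False NAND False = True
w11 = w10 OR w7 = True OR False = True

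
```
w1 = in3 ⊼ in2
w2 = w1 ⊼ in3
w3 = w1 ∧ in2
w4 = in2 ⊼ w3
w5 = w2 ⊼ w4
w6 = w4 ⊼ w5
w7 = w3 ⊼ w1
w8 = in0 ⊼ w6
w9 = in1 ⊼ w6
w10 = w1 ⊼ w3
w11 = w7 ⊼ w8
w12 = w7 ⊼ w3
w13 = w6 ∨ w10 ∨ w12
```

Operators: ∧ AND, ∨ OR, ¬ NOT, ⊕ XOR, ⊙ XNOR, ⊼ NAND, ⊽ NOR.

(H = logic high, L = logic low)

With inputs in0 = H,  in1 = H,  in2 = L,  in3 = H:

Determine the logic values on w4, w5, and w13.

w4 = H, w5 = H, w13 = H

w1 = in3 NAND in2 = H NAND L = H
w2 = w1 NAND in3 = H NAND H = L
w3 = w1 AND in2 = H AND L = L
w4 = in2 NAND w3 = L NAND L = H
w5 = w2 NAND w4 = L NAND H = H
w6 = w4 NAND w5 = H NAND H = L
w7 = w3 NAND w1 = L NAND H = H
w10 = w1 NAND w3 = H NAND L = H
w12 = w7 NAND w3 = H NAND L = H
w13 = w6 OR w10 OR w12 = L OR H OR H = H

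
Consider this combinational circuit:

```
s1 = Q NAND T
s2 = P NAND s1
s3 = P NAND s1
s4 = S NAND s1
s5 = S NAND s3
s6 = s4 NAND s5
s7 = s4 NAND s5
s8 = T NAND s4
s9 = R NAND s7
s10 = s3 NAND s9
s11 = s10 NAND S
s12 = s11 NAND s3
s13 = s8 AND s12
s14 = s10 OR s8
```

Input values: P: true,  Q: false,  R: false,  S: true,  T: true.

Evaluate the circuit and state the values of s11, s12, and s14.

s1 = Q NAND T = false NAND true = true
s3 = P NAND s1 = true NAND true = false
s4 = S NAND s1 = true NAND true = false
s5 = S NAND s3 = true NAND false = true
s7 = s4 NAND s5 = false NAND true = true
s8 = T NAND s4 = true NAND false = true
s9 = R NAND s7 = false NAND true = true
s10 = s3 NAND s9 = false NAND true = true
s11 = s10 NAND S = true NAND true = false
s12 = s11 NAND s3 = false NAND false = true
s14 = s10 OR s8 = true OR true = true

s11 = false  s12 = true  s14 = true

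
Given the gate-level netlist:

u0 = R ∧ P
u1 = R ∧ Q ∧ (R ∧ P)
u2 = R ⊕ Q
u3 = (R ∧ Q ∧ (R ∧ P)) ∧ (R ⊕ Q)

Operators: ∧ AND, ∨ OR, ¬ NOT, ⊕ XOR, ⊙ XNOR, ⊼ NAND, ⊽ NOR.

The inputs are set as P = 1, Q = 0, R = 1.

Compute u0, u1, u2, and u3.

u0 = 1, u1 = 0, u2 = 1, u3 = 0

u0 = 1 ∧ 1 = 1
u1 = 1 ∧ 0 ∧ (1 ∧ 1) = 0
u2 = 1 ⊕ 0 = 1
u3 = (1 ∧ 0 ∧ (1 ∧ 1)) ∧ (1 ⊕ 0) = 0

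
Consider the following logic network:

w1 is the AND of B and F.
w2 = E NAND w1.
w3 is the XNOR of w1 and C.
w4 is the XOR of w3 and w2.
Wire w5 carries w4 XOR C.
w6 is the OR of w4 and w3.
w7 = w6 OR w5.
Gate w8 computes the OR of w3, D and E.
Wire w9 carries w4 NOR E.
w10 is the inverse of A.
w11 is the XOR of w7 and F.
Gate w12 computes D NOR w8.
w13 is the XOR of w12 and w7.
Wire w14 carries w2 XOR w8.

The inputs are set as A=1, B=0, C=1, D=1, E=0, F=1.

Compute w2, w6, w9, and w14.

w2 = 1, w6 = 1, w9 = 0, w14 = 0

w1 = B AND F = 0 AND 1 = 0
w2 = E NAND w1 = 0 NAND 0 = 1
w3 = w1 XNOR C = 0 XNOR 1 = 0
w4 = w3 XOR w2 = 0 XOR 1 = 1
w6 = w4 OR w3 = 1 OR 0 = 1
w8 = w3 OR D OR E = 0 OR 1 OR 0 = 1
w9 = w4 NOR E = 1 NOR 0 = 0
w14 = w2 XOR w8 = 1 XOR 1 = 0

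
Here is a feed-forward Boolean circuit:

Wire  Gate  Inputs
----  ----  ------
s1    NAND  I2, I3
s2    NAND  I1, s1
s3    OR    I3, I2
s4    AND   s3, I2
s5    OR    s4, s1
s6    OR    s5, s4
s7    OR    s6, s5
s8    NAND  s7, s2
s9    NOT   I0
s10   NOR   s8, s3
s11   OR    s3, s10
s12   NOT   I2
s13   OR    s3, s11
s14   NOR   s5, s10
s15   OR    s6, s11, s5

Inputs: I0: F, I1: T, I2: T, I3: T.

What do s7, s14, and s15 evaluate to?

s1 = I2 NAND I3 = T NAND T = F
s2 = I1 NAND s1 = T NAND F = T
s3 = I3 OR I2 = T OR T = T
s4 = s3 AND I2 = T AND T = T
s5 = s4 OR s1 = T OR F = T
s6 = s5 OR s4 = T OR T = T
s7 = s6 OR s5 = T OR T = T
s8 = s7 NAND s2 = T NAND T = F
s10 = s8 NOR s3 = F NOR T = F
s11 = s3 OR s10 = T OR F = T
s14 = s5 NOR s10 = T NOR F = F
s15 = s6 OR s11 OR s5 = T OR T OR T = T

s7 = T, s14 = F, s15 = T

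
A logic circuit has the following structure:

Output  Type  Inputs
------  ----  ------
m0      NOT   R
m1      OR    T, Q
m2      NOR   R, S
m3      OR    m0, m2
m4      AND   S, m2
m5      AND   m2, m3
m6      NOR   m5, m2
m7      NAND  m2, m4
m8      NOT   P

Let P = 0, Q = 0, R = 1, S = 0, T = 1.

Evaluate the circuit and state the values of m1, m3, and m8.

m1 = 1, m3 = 0, m8 = 1

m0 = NOT R = NOT 1 = 0
m1 = T OR Q = 1 OR 0 = 1
m2 = R NOR S = 1 NOR 0 = 0
m3 = m0 OR m2 = 0 OR 0 = 0
m8 = NOT P = NOT 0 = 1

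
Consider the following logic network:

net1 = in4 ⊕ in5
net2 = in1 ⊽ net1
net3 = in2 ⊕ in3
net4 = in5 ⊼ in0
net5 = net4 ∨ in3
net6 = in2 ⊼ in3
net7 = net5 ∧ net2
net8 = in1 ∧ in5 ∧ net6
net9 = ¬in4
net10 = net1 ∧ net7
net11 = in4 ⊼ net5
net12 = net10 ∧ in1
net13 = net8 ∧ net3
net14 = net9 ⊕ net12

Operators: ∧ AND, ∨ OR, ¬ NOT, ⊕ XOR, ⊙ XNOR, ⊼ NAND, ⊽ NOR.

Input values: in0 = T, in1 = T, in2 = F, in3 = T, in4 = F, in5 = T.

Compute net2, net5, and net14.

net2 = F; net5 = T; net14 = T

net1 = in4 XOR in5 = F XOR T = T
net2 = in1 NOR net1 = T NOR T = F
net4 = in5 NAND in0 = T NAND T = F
net5 = net4 OR in3 = F OR T = T
net7 = net5 AND net2 = T AND F = F
net9 = NOT in4 = NOT F = T
net10 = net1 AND net7 = T AND F = F
net12 = net10 AND in1 = F AND T = F
net14 = net9 XOR net12 = T XOR F = T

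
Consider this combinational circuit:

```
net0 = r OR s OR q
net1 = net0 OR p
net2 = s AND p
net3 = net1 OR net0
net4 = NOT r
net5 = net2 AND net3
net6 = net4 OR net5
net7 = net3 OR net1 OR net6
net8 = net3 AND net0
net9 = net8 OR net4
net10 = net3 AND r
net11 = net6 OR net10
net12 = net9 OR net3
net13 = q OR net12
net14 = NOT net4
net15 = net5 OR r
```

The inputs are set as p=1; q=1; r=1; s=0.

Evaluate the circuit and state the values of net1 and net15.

net1 = 1, net15 = 1

net0 = r OR s OR q = 1 OR 0 OR 1 = 1
net1 = net0 OR p = 1 OR 1 = 1
net2 = s AND p = 0 AND 1 = 0
net3 = net1 OR net0 = 1 OR 1 = 1
net5 = net2 AND net3 = 0 AND 1 = 0
net15 = net5 OR r = 0 OR 1 = 1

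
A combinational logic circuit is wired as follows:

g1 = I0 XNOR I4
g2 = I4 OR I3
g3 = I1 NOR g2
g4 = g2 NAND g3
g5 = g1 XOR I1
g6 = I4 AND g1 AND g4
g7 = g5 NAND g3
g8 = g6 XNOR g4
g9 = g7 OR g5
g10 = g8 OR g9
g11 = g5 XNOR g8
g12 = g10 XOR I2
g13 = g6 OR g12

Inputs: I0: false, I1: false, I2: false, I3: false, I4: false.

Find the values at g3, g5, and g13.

g1 = I0 XNOR I4 = false XNOR false = true
g2 = I4 OR I3 = false OR false = false
g3 = I1 NOR g2 = false NOR false = true
g4 = g2 NAND g3 = false NAND true = true
g5 = g1 XOR I1 = true XOR false = true
g6 = I4 AND g1 AND g4 = false AND true AND true = false
g7 = g5 NAND g3 = true NAND true = false
g8 = g6 XNOR g4 = false XNOR true = false
g9 = g7 OR g5 = false OR true = true
g10 = g8 OR g9 = false OR true = true
g12 = g10 XOR I2 = true XOR false = true
g13 = g6 OR g12 = false OR true = true

g3 = true, g5 = true, g13 = true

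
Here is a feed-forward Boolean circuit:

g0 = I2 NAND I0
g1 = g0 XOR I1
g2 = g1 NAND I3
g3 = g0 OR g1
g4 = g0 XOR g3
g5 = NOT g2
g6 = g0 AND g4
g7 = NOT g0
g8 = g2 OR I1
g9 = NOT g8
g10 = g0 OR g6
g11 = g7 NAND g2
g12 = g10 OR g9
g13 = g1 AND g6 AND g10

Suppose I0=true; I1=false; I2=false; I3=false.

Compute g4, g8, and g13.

g4 = false; g8 = true; g13 = false

g0 = I2 NAND I0 = false NAND true = true
g1 = g0 XOR I1 = true XOR false = true
g2 = g1 NAND I3 = true NAND false = true
g3 = g0 OR g1 = true OR true = true
g4 = g0 XOR g3 = true XOR true = false
g6 = g0 AND g4 = true AND false = false
g8 = g2 OR I1 = true OR false = true
g10 = g0 OR g6 = true OR false = true
g13 = g1 AND g6 AND g10 = true AND false AND true = false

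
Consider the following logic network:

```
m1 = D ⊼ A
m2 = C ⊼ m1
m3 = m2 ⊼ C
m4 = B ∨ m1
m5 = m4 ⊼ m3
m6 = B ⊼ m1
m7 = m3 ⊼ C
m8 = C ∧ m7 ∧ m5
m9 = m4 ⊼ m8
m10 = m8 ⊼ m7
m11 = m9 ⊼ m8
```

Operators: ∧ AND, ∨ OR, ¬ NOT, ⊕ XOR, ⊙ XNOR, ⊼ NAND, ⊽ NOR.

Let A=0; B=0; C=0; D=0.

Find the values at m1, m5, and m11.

m1 = 1; m5 = 0; m11 = 1

m1 = D NAND A = 0 NAND 0 = 1
m2 = C NAND m1 = 0 NAND 1 = 1
m3 = m2 NAND C = 1 NAND 0 = 1
m4 = B OR m1 = 0 OR 1 = 1
m5 = m4 NAND m3 = 1 NAND 1 = 0
m7 = m3 NAND C = 1 NAND 0 = 1
m8 = C AND m7 AND m5 = 0 AND 1 AND 0 = 0
m9 = m4 NAND m8 = 1 NAND 0 = 1
m11 = m9 NAND m8 = 1 NAND 0 = 1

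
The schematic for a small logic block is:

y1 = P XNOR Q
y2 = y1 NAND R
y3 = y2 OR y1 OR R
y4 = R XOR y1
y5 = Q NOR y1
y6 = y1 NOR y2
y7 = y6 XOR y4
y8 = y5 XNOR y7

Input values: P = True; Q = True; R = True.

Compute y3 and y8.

y3 = True; y8 = True

y1 = P XNOR Q = True XNOR True = True
y2 = y1 NAND R = True NAND True = False
y3 = y2 OR y1 OR R = False OR True OR True = True
y4 = R XOR y1 = True XOR True = False
y5 = Q NOR y1 = True NOR True = False
y6 = y1 NOR y2 = True NOR False = False
y7 = y6 XOR y4 = False XOR False = False
y8 = y5 XNOR y7 = False XNOR False = True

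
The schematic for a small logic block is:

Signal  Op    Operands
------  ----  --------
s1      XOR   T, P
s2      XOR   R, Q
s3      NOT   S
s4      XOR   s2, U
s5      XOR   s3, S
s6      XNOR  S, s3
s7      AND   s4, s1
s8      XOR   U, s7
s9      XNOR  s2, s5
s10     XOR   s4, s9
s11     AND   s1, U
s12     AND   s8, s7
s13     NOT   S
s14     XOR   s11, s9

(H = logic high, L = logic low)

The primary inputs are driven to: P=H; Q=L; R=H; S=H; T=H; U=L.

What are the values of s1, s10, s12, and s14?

s1 = L, s10 = L, s12 = L, s14 = H

s1 = T XOR P = H XOR H = L
s2 = R XOR Q = H XOR L = H
s3 = NOT S = NOT H = L
s4 = s2 XOR U = H XOR L = H
s5 = s3 XOR S = L XOR H = H
s7 = s4 AND s1 = H AND L = L
s8 = U XOR s7 = L XOR L = L
s9 = s2 XNOR s5 = H XNOR H = H
s10 = s4 XOR s9 = H XOR H = L
s11 = s1 AND U = L AND L = L
s12 = s8 AND s7 = L AND L = L
s14 = s11 XOR s9 = L XOR H = H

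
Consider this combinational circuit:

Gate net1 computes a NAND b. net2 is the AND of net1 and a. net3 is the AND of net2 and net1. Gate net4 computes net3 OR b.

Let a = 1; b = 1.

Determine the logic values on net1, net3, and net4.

net1 = 0; net3 = 0; net4 = 1

net1 = a NAND b = 1 NAND 1 = 0
net2 = net1 AND a = 0 AND 1 = 0
net3 = net2 AND net1 = 0 AND 0 = 0
net4 = net3 OR b = 0 OR 1 = 1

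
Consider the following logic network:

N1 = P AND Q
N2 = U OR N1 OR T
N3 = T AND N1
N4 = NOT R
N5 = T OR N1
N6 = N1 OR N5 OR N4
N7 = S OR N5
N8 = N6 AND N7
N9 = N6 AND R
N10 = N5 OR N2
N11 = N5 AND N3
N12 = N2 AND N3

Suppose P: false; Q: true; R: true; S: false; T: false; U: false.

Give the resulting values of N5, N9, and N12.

N5 = false, N9 = false, N12 = false

N1 = P AND Q = false AND true = false
N2 = U OR N1 OR T = false OR false OR false = false
N3 = T AND N1 = false AND false = false
N4 = NOT R = NOT true = false
N5 = T OR N1 = false OR false = false
N6 = N1 OR N5 OR N4 = false OR false OR false = false
N9 = N6 AND R = false AND true = false
N12 = N2 AND N3 = false AND false = false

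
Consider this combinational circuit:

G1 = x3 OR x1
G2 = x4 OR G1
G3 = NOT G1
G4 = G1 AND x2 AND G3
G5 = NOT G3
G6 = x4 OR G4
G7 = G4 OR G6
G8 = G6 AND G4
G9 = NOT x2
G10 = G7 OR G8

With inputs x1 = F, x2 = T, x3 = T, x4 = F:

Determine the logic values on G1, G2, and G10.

G1 = x3 OR x1 = T OR F = T
G2 = x4 OR G1 = F OR T = T
G3 = NOT G1 = NOT T = F
G4 = G1 AND x2 AND G3 = T AND T AND F = F
G6 = x4 OR G4 = F OR F = F
G7 = G4 OR G6 = F OR F = F
G8 = G6 AND G4 = F AND F = F
G10 = G7 OR G8 = F OR F = F

G1 = T, G2 = T, G10 = F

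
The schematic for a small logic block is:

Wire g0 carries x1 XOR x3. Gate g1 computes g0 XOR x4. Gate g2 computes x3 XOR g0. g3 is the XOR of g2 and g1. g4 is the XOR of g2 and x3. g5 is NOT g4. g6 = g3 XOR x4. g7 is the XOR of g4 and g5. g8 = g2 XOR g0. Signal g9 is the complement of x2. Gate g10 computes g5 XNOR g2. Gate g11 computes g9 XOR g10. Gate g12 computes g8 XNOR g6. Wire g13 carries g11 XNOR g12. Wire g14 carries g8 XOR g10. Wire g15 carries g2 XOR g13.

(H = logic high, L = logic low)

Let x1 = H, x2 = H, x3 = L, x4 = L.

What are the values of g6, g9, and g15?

g6 = L  g9 = L  g15 = H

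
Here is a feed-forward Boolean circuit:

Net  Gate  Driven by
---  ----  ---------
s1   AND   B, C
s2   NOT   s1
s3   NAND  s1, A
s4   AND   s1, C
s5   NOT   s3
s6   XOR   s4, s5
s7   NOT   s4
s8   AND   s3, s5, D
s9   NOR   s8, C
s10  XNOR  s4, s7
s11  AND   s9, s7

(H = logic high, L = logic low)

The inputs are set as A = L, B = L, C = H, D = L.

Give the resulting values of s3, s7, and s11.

s3 = H  s7 = H  s11 = L

s1 = B AND C = L AND H = L
s3 = s1 NAND A = L NAND L = H
s4 = s1 AND C = L AND H = L
s5 = NOT s3 = NOT H = L
s7 = NOT s4 = NOT L = H
s8 = s3 AND s5 AND D = H AND L AND L = L
s9 = s8 NOR C = L NOR H = L
s11 = s9 AND s7 = L AND H = L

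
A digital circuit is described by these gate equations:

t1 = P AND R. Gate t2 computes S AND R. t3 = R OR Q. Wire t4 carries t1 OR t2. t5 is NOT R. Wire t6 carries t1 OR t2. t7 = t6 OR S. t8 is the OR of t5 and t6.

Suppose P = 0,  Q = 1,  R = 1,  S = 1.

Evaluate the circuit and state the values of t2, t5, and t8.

t2 = 1, t5 = 0, t8 = 1

t1 = P AND R = 0 AND 1 = 0
t2 = S AND R = 1 AND 1 = 1
t5 = NOT R = NOT 1 = 0
t6 = t1 OR t2 = 0 OR 1 = 1
t8 = t5 OR t6 = 0 OR 1 = 1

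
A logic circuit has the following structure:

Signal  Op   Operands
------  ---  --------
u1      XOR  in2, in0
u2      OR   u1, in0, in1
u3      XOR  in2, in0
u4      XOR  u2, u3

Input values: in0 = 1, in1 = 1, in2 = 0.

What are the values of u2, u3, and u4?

u2 = 1; u3 = 1; u4 = 0

u1 = in2 XOR in0 = 0 XOR 1 = 1
u2 = u1 OR in0 OR in1 = 1 OR 1 OR 1 = 1
u3 = in2 XOR in0 = 0 XOR 1 = 1
u4 = u2 XOR u3 = 1 XOR 1 = 0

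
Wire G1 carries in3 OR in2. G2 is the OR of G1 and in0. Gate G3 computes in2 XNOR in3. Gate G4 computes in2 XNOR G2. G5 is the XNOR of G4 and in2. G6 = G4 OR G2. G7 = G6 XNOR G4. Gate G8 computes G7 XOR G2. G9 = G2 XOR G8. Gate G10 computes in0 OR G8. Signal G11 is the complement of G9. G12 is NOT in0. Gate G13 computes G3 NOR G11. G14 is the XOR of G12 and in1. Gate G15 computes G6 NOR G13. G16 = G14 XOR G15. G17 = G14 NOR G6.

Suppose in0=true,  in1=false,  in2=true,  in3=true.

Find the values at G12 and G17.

G12 = false  G17 = false

G1 = in3 OR in2 = true OR true = true
G2 = G1 OR in0 = true OR true = true
G4 = in2 XNOR G2 = true XNOR true = true
G6 = G4 OR G2 = true OR true = true
G12 = NOT in0 = NOT true = false
G14 = G12 XOR in1 = false XOR false = false
G17 = G14 NOR G6 = false NOR true = false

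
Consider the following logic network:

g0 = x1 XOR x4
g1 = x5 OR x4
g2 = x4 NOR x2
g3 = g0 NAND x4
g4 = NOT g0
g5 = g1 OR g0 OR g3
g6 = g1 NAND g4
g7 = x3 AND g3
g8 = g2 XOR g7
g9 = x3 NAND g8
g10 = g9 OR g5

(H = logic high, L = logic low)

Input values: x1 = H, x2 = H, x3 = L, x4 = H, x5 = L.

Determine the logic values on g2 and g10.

g0 = x1 XOR x4 = H XOR H = L
g1 = x5 OR x4 = L OR H = H
g2 = x4 NOR x2 = H NOR H = L
g3 = g0 NAND x4 = L NAND H = H
g5 = g1 OR g0 OR g3 = H OR L OR H = H
g7 = x3 AND g3 = L AND H = L
g8 = g2 XOR g7 = L XOR L = L
g9 = x3 NAND g8 = L NAND L = H
g10 = g9 OR g5 = H OR H = H

g2 = L  g10 = H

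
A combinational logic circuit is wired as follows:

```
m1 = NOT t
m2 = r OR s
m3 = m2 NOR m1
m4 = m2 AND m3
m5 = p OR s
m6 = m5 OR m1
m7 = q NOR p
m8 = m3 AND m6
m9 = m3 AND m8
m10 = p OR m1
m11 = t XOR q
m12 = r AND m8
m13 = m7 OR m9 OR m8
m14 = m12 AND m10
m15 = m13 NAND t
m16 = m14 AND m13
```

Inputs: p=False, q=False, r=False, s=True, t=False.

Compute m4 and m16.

m1 = NOT t = NOT False = True
m2 = r OR s = False OR True = True
m3 = m2 NOR m1 = True NOR True = False
m4 = m2 AND m3 = True AND False = False
m5 = p OR s = False OR True = True
m6 = m5 OR m1 = True OR True = True
m7 = q NOR p = False NOR False = True
m8 = m3 AND m6 = False AND True = False
m9 = m3 AND m8 = False AND False = False
m10 = p OR m1 = False OR True = True
m12 = r AND m8 = False AND False = False
m13 = m7 OR m9 OR m8 = True OR False OR False = True
m14 = m12 AND m10 = False AND True = False
m16 = m14 AND m13 = False AND True = False

m4 = False  m16 = False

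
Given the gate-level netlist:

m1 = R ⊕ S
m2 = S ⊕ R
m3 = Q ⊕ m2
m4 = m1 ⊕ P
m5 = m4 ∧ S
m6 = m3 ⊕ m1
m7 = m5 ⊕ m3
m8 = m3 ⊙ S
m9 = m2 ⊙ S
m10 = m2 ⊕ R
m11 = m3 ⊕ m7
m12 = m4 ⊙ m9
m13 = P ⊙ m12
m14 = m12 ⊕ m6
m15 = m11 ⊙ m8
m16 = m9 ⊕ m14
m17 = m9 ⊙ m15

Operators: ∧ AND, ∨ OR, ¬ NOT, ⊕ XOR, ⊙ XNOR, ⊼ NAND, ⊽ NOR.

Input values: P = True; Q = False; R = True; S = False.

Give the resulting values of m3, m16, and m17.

m3 = True; m16 = True; m17 = False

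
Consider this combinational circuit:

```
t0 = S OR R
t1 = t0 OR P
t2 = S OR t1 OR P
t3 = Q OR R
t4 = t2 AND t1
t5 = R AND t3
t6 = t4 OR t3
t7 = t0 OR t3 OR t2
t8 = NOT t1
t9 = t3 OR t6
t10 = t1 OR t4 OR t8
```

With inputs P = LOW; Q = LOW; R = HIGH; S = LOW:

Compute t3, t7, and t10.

t3 = HIGH, t7 = HIGH, t10 = HIGH

t0 = S OR R = LOW OR HIGH = HIGH
t1 = t0 OR P = HIGH OR LOW = HIGH
t2 = S OR t1 OR P = LOW OR HIGH OR LOW = HIGH
t3 = Q OR R = LOW OR HIGH = HIGH
t4 = t2 AND t1 = HIGH AND HIGH = HIGH
t7 = t0 OR t3 OR t2 = HIGH OR HIGH OR HIGH = HIGH
t8 = NOT t1 = NOT HIGH = LOW
t10 = t1 OR t4 OR t8 = HIGH OR HIGH OR LOW = HIGH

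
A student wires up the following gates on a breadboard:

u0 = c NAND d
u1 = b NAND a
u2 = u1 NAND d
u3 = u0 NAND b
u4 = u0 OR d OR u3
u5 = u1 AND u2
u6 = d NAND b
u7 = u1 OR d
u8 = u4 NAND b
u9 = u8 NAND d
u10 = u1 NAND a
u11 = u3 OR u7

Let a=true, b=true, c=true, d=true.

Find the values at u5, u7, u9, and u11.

u0 = c NAND d = true NAND true = false
u1 = b NAND a = true NAND true = false
u2 = u1 NAND d = false NAND true = true
u3 = u0 NAND b = false NAND true = true
u4 = u0 OR d OR u3 = false OR true OR true = true
u5 = u1 AND u2 = false AND true = false
u7 = u1 OR d = false OR true = true
u8 = u4 NAND b = true NAND true = false
u9 = u8 NAND d = false NAND true = true
u11 = u3 OR u7 = true OR true = true

u5 = false  u7 = true  u9 = true  u11 = true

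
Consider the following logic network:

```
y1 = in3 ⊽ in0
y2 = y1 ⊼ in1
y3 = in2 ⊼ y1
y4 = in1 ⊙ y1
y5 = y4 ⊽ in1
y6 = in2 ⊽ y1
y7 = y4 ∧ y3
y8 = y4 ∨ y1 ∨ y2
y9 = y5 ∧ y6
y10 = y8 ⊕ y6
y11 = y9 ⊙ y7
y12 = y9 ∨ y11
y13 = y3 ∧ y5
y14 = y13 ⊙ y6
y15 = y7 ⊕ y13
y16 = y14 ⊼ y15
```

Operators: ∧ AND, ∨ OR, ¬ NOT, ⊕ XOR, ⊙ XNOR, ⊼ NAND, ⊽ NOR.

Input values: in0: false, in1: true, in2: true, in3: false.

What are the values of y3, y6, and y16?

y1 = in3 NOR in0 = false NOR false = true
y3 = in2 NAND y1 = true NAND true = false
y4 = in1 XNOR y1 = true XNOR true = true
y5 = y4 NOR in1 = true NOR true = false
y6 = in2 NOR y1 = true NOR true = false
y7 = y4 AND y3 = true AND false = false
y13 = y3 AND y5 = false AND false = false
y14 = y13 XNOR y6 = false XNOR false = true
y15 = y7 XOR y13 = false XOR false = false
y16 = y14 NAND y15 = true NAND false = true

y3 = false  y6 = false  y16 = true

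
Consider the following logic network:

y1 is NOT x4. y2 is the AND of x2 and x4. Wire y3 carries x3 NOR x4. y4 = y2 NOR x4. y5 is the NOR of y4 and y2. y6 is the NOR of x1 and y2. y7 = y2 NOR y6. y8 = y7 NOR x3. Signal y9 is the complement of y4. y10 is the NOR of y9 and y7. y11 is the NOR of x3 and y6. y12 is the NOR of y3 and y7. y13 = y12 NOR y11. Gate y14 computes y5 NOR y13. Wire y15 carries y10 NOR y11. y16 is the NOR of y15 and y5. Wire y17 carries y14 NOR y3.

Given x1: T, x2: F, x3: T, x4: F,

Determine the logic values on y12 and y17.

y2 = x2 AND x4 = F AND F = F
y3 = x3 NOR x4 = T NOR F = F
y4 = y2 NOR x4 = F NOR F = T
y5 = y4 NOR y2 = T NOR F = F
y6 = x1 NOR y2 = T NOR F = F
y7 = y2 NOR y6 = F NOR F = T
y11 = x3 NOR y6 = T NOR F = F
y12 = y3 NOR y7 = F NOR T = F
y13 = y12 NOR y11 = F NOR F = T
y14 = y5 NOR y13 = F NOR T = F
y17 = y14 NOR y3 = F NOR F = T

y12 = F, y17 = T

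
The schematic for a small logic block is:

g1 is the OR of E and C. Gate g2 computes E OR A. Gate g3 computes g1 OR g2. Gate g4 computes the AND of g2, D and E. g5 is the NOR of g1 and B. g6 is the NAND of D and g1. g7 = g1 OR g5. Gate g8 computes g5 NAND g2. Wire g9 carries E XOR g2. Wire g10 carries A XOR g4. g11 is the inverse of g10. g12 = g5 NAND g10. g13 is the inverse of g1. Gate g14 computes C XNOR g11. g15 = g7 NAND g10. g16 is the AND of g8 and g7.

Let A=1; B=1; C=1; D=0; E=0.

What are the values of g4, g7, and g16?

g1 = E OR C = 0 OR 1 = 1
g2 = E OR A = 0 OR 1 = 1
g4 = g2 AND D AND E = 1 AND 0 AND 0 = 0
g5 = g1 NOR B = 1 NOR 1 = 0
g7 = g1 OR g5 = 1 OR 0 = 1
g8 = g5 NAND g2 = 0 NAND 1 = 1
g16 = g8 AND g7 = 1 AND 1 = 1

g4 = 0, g7 = 1, g16 = 1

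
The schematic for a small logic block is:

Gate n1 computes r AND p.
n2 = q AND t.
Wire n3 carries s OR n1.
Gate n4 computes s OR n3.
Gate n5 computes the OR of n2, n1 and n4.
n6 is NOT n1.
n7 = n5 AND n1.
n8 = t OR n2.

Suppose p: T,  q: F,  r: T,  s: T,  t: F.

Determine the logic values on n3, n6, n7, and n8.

n3 = T  n6 = F  n7 = T  n8 = F

n1 = r AND p = T AND T = T
n2 = q AND t = F AND F = F
n3 = s OR n1 = T OR T = T
n4 = s OR n3 = T OR T = T
n5 = n2 OR n1 OR n4 = F OR T OR T = T
n6 = NOT n1 = NOT T = F
n7 = n5 AND n1 = T AND T = T
n8 = t OR n2 = F OR F = F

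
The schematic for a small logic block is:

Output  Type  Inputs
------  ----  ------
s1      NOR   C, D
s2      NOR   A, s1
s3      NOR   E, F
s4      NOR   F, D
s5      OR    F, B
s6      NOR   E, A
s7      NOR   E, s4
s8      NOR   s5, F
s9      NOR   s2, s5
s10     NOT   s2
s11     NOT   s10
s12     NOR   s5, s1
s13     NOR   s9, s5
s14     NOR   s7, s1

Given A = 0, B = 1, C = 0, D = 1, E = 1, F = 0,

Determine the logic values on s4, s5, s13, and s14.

s1 = C NOR D = 0 NOR 1 = 0
s2 = A NOR s1 = 0 NOR 0 = 1
s4 = F NOR D = 0 NOR 1 = 0
s5 = F OR B = 0 OR 1 = 1
s7 = E NOR s4 = 1 NOR 0 = 0
s9 = s2 NOR s5 = 1 NOR 1 = 0
s13 = s9 NOR s5 = 0 NOR 1 = 0
s14 = s7 NOR s1 = 0 NOR 0 = 1

s4 = 0  s5 = 1  s13 = 0  s14 = 1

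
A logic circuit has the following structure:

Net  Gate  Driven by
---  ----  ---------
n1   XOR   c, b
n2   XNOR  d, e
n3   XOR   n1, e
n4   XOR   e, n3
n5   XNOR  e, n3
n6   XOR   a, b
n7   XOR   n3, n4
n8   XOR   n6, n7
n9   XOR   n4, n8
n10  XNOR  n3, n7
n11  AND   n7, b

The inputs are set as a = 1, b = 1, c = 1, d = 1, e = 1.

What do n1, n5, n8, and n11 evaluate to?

n1 = 0, n5 = 1, n8 = 1, n11 = 1

n1 = c XOR b = 1 XOR 1 = 0
n3 = n1 XOR e = 0 XOR 1 = 1
n4 = e XOR n3 = 1 XOR 1 = 0
n5 = e XNOR n3 = 1 XNOR 1 = 1
n6 = a XOR b = 1 XOR 1 = 0
n7 = n3 XOR n4 = 1 XOR 0 = 1
n8 = n6 XOR n7 = 0 XOR 1 = 1
n11 = n7 AND b = 1 AND 1 = 1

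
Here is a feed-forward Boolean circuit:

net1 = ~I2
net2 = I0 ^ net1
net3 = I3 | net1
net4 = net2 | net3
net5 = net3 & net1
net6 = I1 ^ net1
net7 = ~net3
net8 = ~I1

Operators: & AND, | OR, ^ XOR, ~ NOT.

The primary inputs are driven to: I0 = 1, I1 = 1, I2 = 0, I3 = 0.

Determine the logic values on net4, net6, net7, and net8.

net4 = 1; net6 = 0; net7 = 0; net8 = 0

net1 = NOT I2 = NOT 0 = 1
net2 = I0 XOR net1 = 1 XOR 1 = 0
net3 = I3 OR net1 = 0 OR 1 = 1
net4 = net2 OR net3 = 0 OR 1 = 1
net6 = I1 XOR net1 = 1 XOR 1 = 0
net7 = NOT net3 = NOT 1 = 0
net8 = NOT I1 = NOT 1 = 0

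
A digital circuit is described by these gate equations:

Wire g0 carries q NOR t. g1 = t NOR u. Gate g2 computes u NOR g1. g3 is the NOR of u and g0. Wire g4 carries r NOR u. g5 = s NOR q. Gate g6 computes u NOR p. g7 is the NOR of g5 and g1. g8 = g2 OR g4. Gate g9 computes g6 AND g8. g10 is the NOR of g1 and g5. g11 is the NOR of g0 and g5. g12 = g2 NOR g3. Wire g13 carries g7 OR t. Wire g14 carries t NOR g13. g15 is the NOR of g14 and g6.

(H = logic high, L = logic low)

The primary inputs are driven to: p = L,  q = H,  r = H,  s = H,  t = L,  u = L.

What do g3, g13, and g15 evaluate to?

g3 = H, g13 = L, g15 = L

g0 = q NOR t = H NOR L = L
g1 = t NOR u = L NOR L = H
g3 = u NOR g0 = L NOR L = H
g5 = s NOR q = H NOR H = L
g6 = u NOR p = L NOR L = H
g7 = g5 NOR g1 = L NOR H = L
g13 = g7 OR t = L OR L = L
g14 = t NOR g13 = L NOR L = H
g15 = g14 NOR g6 = H NOR H = L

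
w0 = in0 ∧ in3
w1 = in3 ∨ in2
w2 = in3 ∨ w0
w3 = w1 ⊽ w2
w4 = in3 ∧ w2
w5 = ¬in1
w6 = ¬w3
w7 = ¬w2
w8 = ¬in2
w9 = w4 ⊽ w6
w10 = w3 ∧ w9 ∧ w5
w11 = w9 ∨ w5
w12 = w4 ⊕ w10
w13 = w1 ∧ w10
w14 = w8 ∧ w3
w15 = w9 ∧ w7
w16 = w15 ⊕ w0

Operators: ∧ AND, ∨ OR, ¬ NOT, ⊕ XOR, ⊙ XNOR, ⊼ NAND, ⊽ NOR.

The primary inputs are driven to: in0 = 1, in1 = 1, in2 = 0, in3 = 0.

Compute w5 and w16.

w0 = in0 AND in3 = 1 AND 0 = 0
w1 = in3 OR in2 = 0 OR 0 = 0
w2 = in3 OR w0 = 0 OR 0 = 0
w3 = w1 NOR w2 = 0 NOR 0 = 1
w4 = in3 AND w2 = 0 AND 0 = 0
w5 = NOT in1 = NOT 1 = 0
w6 = NOT w3 = NOT 1 = 0
w7 = NOT w2 = NOT 0 = 1
w9 = w4 NOR w6 = 0 NOR 0 = 1
w15 = w9 AND w7 = 1 AND 1 = 1
w16 = w15 XOR w0 = 1 XOR 0 = 1

w5 = 0, w16 = 1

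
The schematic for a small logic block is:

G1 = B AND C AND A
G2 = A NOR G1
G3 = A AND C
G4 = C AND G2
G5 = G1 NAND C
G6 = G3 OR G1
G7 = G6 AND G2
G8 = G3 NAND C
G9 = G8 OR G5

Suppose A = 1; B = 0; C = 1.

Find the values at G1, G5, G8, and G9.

G1 = B AND C AND A = 0 AND 1 AND 1 = 0
G3 = A AND C = 1 AND 1 = 1
G5 = G1 NAND C = 0 NAND 1 = 1
G8 = G3 NAND C = 1 NAND 1 = 0
G9 = G8 OR G5 = 0 OR 1 = 1

G1 = 0, G5 = 1, G8 = 0, G9 = 1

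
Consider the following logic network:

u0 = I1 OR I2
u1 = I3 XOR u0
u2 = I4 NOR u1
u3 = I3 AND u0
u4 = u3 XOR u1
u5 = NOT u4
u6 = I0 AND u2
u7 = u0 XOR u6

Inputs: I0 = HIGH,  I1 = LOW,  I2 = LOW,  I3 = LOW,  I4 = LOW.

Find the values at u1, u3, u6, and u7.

u1 = LOW  u3 = LOW  u6 = HIGH  u7 = HIGH

u0 = I1 OR I2 = LOW OR LOW = LOW
u1 = I3 XOR u0 = LOW XOR LOW = LOW
u2 = I4 NOR u1 = LOW NOR LOW = HIGH
u3 = I3 AND u0 = LOW AND LOW = LOW
u6 = I0 AND u2 = HIGH AND HIGH = HIGH
u7 = u0 XOR u6 = LOW XOR HIGH = HIGH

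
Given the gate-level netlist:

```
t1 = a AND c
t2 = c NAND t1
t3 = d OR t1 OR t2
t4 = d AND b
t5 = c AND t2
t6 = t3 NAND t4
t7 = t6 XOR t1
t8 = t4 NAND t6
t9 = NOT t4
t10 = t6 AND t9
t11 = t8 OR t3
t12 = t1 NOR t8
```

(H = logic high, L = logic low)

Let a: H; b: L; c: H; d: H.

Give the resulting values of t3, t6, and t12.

t1 = a AND c = H AND H = H
t2 = c NAND t1 = H NAND H = L
t3 = d OR t1 OR t2 = H OR H OR L = H
t4 = d AND b = H AND L = L
t6 = t3 NAND t4 = H NAND L = H
t8 = t4 NAND t6 = L NAND H = H
t12 = t1 NOR t8 = H NOR H = L

t3 = H, t6 = H, t12 = L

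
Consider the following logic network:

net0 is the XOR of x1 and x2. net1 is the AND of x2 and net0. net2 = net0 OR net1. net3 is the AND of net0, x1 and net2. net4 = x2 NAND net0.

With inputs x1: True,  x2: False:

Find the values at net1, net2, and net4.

net1 = False, net2 = True, net4 = True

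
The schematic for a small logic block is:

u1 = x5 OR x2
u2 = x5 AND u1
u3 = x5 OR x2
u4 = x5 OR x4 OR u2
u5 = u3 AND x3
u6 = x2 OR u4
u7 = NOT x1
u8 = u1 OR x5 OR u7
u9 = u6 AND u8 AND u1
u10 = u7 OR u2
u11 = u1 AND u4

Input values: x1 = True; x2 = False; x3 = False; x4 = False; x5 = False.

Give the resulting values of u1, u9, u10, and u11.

u1 = x5 OR x2 = False OR False = False
u2 = x5 AND u1 = False AND False = False
u4 = x5 OR x4 OR u2 = False OR False OR False = False
u6 = x2 OR u4 = False OR False = False
u7 = NOT x1 = NOT True = False
u8 = u1 OR x5 OR u7 = False OR False OR False = False
u9 = u6 AND u8 AND u1 = False AND False AND False = False
u10 = u7 OR u2 = False OR False = False
u11 = u1 AND u4 = False AND False = False

u1 = False  u9 = False  u10 = False  u11 = False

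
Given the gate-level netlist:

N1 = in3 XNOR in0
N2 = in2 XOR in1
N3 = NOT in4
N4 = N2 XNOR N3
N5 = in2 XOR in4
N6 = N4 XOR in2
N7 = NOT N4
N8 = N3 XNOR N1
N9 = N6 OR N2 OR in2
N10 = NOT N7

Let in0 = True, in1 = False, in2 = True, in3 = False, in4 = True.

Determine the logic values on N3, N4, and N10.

N2 = in2 XOR in1 = True XOR False = True
N3 = NOT in4 = NOT True = False
N4 = N2 XNOR N3 = True XNOR False = False
N7 = NOT N4 = NOT False = True
N10 = NOT N7 = NOT True = False

N3 = False, N4 = False, N10 = False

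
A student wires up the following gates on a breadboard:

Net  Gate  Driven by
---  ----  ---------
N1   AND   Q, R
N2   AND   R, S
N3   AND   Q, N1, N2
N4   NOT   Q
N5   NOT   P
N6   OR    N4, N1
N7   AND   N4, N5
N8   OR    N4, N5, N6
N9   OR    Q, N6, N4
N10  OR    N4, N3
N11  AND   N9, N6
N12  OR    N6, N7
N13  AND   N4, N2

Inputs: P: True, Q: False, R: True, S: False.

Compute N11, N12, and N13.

N1 = Q AND R = False AND True = False
N2 = R AND S = True AND False = False
N4 = NOT Q = NOT False = True
N5 = NOT P = NOT True = False
N6 = N4 OR N1 = True OR False = True
N7 = N4 AND N5 = True AND False = False
N9 = Q OR N6 OR N4 = False OR True OR True = True
N11 = N9 AND N6 = True AND True = True
N12 = N6 OR N7 = True OR False = True
N13 = N4 AND N2 = True AND False = False

N11 = True  N12 = True  N13 = False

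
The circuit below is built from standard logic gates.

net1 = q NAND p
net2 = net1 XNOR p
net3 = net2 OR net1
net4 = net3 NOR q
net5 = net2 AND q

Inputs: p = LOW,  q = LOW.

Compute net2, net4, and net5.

net1 = q NAND p = LOW NAND LOW = HIGH
net2 = net1 XNOR p = HIGH XNOR LOW = LOW
net3 = net2 OR net1 = LOW OR HIGH = HIGH
net4 = net3 NOR q = HIGH NOR LOW = LOW
net5 = net2 AND q = LOW AND LOW = LOW

net2 = LOW  net4 = LOW  net5 = LOW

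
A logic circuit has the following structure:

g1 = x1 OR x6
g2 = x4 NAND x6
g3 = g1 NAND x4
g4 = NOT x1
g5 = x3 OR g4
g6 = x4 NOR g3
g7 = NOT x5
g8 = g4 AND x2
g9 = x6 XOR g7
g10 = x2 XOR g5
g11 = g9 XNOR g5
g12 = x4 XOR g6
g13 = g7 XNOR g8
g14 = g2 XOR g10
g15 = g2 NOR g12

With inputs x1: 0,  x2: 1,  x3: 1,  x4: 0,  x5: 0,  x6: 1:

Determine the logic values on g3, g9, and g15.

g1 = x1 OR x6 = 0 OR 1 = 1
g2 = x4 NAND x6 = 0 NAND 1 = 1
g3 = g1 NAND x4 = 1 NAND 0 = 1
g6 = x4 NOR g3 = 0 NOR 1 = 0
g7 = NOT x5 = NOT 0 = 1
g9 = x6 XOR g7 = 1 XOR 1 = 0
g12 = x4 XOR g6 = 0 XOR 0 = 0
g15 = g2 NOR g12 = 1 NOR 0 = 0

g3 = 1  g9 = 0  g15 = 0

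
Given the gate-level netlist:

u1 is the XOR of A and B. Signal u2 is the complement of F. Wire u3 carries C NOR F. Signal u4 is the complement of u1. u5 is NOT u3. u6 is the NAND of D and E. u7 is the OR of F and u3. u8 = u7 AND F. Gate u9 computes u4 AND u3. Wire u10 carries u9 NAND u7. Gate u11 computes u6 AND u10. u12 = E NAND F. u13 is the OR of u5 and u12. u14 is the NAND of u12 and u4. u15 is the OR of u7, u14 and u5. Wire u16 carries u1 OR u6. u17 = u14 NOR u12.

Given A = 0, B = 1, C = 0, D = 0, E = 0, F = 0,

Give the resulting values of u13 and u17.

u1 = A XOR B = 0 XOR 1 = 1
u3 = C NOR F = 0 NOR 0 = 1
u4 = NOT u1 = NOT 1 = 0
u5 = NOT u3 = NOT 1 = 0
u12 = E NAND F = 0 NAND 0 = 1
u13 = u5 OR u12 = 0 OR 1 = 1
u14 = u12 NAND u4 = 1 NAND 0 = 1
u17 = u14 NOR u12 = 1 NOR 1 = 0

u13 = 1, u17 = 0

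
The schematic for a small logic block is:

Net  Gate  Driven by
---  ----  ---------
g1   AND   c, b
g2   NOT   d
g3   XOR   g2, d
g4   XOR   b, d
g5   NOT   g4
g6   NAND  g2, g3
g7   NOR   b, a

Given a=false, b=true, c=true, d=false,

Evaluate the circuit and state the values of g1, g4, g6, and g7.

g1 = c AND b = true AND true = true
g2 = NOT d = NOT false = true
g3 = g2 XOR d = true XOR false = true
g4 = b XOR d = true XOR false = true
g6 = g2 NAND g3 = true NAND true = false
g7 = b NOR a = true NOR false = false

g1 = true, g4 = true, g6 = false, g7 = false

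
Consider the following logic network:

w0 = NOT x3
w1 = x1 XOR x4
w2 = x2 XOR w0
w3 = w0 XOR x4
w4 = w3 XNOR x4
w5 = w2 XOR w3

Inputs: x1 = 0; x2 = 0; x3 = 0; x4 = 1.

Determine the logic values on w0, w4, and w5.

w0 = NOT x3 = NOT 0 = 1
w2 = x2 XOR w0 = 0 XOR 1 = 1
w3 = w0 XOR x4 = 1 XOR 1 = 0
w4 = w3 XNOR x4 = 0 XNOR 1 = 0
w5 = w2 XOR w3 = 1 XOR 0 = 1

w0 = 1  w4 = 0  w5 = 1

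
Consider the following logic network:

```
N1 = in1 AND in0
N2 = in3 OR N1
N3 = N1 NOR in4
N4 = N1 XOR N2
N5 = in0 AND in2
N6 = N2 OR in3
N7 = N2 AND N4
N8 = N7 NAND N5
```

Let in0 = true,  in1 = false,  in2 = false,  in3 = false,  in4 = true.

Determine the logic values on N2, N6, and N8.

N2 = false, N6 = false, N8 = true

N1 = in1 AND in0 = false AND true = false
N2 = in3 OR N1 = false OR false = false
N4 = N1 XOR N2 = false XOR false = false
N5 = in0 AND in2 = true AND false = false
N6 = N2 OR in3 = false OR false = false
N7 = N2 AND N4 = false AND false = false
N8 = N7 NAND N5 = false NAND false = true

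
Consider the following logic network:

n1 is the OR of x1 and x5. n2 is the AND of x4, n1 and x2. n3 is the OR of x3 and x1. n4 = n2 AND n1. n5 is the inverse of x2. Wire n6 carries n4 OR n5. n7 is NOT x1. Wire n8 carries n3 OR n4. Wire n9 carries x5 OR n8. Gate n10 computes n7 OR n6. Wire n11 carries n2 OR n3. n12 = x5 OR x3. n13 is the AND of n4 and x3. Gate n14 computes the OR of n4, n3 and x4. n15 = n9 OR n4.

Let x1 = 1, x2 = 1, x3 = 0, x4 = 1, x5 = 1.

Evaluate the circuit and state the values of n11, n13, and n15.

n1 = x1 OR x5 = 1 OR 1 = 1
n2 = x4 AND n1 AND x2 = 1 AND 1 AND 1 = 1
n3 = x3 OR x1 = 0 OR 1 = 1
n4 = n2 AND n1 = 1 AND 1 = 1
n8 = n3 OR n4 = 1 OR 1 = 1
n9 = x5 OR n8 = 1 OR 1 = 1
n11 = n2 OR n3 = 1 OR 1 = 1
n13 = n4 AND x3 = 1 AND 0 = 0
n15 = n9 OR n4 = 1 OR 1 = 1

n11 = 1, n13 = 0, n15 = 1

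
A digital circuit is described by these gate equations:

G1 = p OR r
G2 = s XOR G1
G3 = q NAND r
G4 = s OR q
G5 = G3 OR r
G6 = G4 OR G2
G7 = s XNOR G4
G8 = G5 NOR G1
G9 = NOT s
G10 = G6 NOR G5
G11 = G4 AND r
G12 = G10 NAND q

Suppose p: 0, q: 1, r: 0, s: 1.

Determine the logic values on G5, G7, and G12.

G5 = 1, G7 = 1, G12 = 1

G1 = p OR r = 0 OR 0 = 0
G2 = s XOR G1 = 1 XOR 0 = 1
G3 = q NAND r = 1 NAND 0 = 1
G4 = s OR q = 1 OR 1 = 1
G5 = G3 OR r = 1 OR 0 = 1
G6 = G4 OR G2 = 1 OR 1 = 1
G7 = s XNOR G4 = 1 XNOR 1 = 1
G10 = G6 NOR G5 = 1 NOR 1 = 0
G12 = G10 NAND q = 0 NAND 1 = 1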